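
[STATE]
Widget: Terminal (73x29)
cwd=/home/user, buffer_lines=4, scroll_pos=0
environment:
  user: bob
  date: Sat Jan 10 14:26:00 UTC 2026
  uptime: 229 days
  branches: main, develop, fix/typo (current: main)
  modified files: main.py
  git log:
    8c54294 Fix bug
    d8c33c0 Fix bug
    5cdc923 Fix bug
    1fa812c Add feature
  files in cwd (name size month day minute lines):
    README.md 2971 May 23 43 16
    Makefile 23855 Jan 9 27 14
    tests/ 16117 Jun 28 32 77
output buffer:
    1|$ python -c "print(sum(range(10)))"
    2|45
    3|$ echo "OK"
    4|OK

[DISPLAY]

$ python -c "print(sum(range(10)))"                                      
45                                                                       
$ echo "OK"                                                              
OK                                                                       
$ █                                                                      
                                                                         
                                                                         
                                                                         
                                                                         
                                                                         
                                                                         
                                                                         
                                                                         
                                                                         
                                                                         
                                                                         
                                                                         
                                                                         
                                                                         
                                                                         
                                                                         
                                                                         
                                                                         
                                                                         
                                                                         
                                                                         
                                                                         
                                                                         
                                                                         


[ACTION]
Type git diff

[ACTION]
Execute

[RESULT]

$ python -c "print(sum(range(10)))"                                      
45                                                                       
$ echo "OK"                                                              
OK                                                                       
$ git diff                                                               
diff --git a/main.py b/main.py                                           
--- a/main.py                                                            
+++ b/main.py                                                            
@@ -1,3 +1,4 @@                                                          
+# updated                                                               
 import sys                                                              
$ █                                                                      
                                                                         
                                                                         
                                                                         
                                                                         
                                                                         
                                                                         
                                                                         
                                                                         
                                                                         
                                                                         
                                                                         
                                                                         
                                                                         
                                                                         
                                                                         
                                                                         
                                                                         


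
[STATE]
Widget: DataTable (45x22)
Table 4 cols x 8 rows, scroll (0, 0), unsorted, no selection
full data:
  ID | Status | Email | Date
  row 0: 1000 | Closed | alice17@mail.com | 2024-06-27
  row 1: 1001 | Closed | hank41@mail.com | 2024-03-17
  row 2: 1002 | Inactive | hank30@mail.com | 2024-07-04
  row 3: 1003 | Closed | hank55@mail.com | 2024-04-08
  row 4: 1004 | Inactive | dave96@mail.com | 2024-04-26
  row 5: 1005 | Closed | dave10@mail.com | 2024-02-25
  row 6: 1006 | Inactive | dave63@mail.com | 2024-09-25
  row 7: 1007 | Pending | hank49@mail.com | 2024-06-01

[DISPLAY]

ID  │Status  │Email           │Date          
────┼────────┼────────────────┼──────────    
1000│Closed  │alice17@mail.com│2024-06-27    
1001│Closed  │hank41@mail.com │2024-03-17    
1002│Inactive│hank30@mail.com │2024-07-04    
1003│Closed  │hank55@mail.com │2024-04-08    
1004│Inactive│dave96@mail.com │2024-04-26    
1005│Closed  │dave10@mail.com │2024-02-25    
1006│Inactive│dave63@mail.com │2024-09-25    
1007│Pending │hank49@mail.com │2024-06-01    
                                             
                                             
                                             
                                             
                                             
                                             
                                             
                                             
                                             
                                             
                                             
                                             


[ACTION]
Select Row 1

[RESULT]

ID  │Status  │Email           │Date          
────┼────────┼────────────────┼──────────    
1000│Closed  │alice17@mail.com│2024-06-27    
>001│Closed  │hank41@mail.com │2024-03-17    
1002│Inactive│hank30@mail.com │2024-07-04    
1003│Closed  │hank55@mail.com │2024-04-08    
1004│Inactive│dave96@mail.com │2024-04-26    
1005│Closed  │dave10@mail.com │2024-02-25    
1006│Inactive│dave63@mail.com │2024-09-25    
1007│Pending │hank49@mail.com │2024-06-01    
                                             
                                             
                                             
                                             
                                             
                                             
                                             
                                             
                                             
                                             
                                             
                                             


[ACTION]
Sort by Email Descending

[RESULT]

ID  │Status  │Email          ▼│Date          
────┼────────┼────────────────┼──────────    
1003│Closed  │hank55@mail.com │2024-04-08    
>007│Pending │hank49@mail.com │2024-06-01    
1001│Closed  │hank41@mail.com │2024-03-17    
1002│Inactive│hank30@mail.com │2024-07-04    
1004│Inactive│dave96@mail.com │2024-04-26    
1006│Inactive│dave63@mail.com │2024-09-25    
1005│Closed  │dave10@mail.com │2024-02-25    
1000│Closed  │alice17@mail.com│2024-06-27    
                                             
                                             
                                             
                                             
                                             
                                             
                                             
                                             
                                             
                                             
                                             
                                             


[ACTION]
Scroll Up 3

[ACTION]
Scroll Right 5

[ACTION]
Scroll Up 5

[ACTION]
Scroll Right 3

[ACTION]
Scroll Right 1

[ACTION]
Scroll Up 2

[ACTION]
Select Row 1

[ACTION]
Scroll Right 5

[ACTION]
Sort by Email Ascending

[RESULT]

ID  │Status  │Email          ▲│Date          
────┼────────┼────────────────┼──────────    
1000│Closed  │alice17@mail.com│2024-06-27    
>005│Closed  │dave10@mail.com │2024-02-25    
1006│Inactive│dave63@mail.com │2024-09-25    
1004│Inactive│dave96@mail.com │2024-04-26    
1002│Inactive│hank30@mail.com │2024-07-04    
1001│Closed  │hank41@mail.com │2024-03-17    
1007│Pending │hank49@mail.com │2024-06-01    
1003│Closed  │hank55@mail.com │2024-04-08    
                                             
                                             
                                             
                                             
                                             
                                             
                                             
                                             
                                             
                                             
                                             
                                             


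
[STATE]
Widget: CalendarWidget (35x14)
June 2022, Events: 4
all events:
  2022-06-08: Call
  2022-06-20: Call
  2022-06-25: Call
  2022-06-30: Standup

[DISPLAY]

             June 2022             
Mo Tu We Th Fr Sa Su               
       1  2  3  4  5               
 6  7  8*  9 10 11 12              
13 14 15 16 17 18 19               
20* 21 22 23 24 25* 26             
27 28 29 30*                       
                                   
                                   
                                   
                                   
                                   
                                   
                                   


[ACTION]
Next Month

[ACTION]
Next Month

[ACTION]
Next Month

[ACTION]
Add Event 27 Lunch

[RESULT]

           September 2022          
Mo Tu We Th Fr Sa Su               
          1  2  3  4               
 5  6  7  8  9 10 11               
12 13 14 15 16 17 18               
19 20 21 22 23 24 25               
26 27* 28 29 30                    
                                   
                                   
                                   
                                   
                                   
                                   
                                   


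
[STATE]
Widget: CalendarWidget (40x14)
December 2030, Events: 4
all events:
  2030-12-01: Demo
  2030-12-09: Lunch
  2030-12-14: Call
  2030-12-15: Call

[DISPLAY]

             December 2030              
Mo Tu We Th Fr Sa Su                    
                   1*                   
 2  3  4  5  6  7  8                    
 9* 10 11 12 13 14* 15*                 
16 17 18 19 20 21 22                    
23 24 25 26 27 28 29                    
30 31                                   
                                        
                                        
                                        
                                        
                                        
                                        


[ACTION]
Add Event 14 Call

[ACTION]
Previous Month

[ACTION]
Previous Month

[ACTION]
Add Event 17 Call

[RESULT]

              October 2030              
Mo Tu We Th Fr Sa Su                    
    1  2  3  4  5  6                    
 7  8  9 10 11 12 13                    
14 15 16 17* 18 19 20                   
21 22 23 24 25 26 27                    
28 29 30 31                             
                                        
                                        
                                        
                                        
                                        
                                        
                                        


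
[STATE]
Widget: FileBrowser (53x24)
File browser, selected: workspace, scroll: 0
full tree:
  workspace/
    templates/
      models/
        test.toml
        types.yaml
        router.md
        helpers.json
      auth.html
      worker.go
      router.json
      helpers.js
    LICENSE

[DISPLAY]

> [-] workspace/                                     
    [+] templates/                                   
    LICENSE                                          
                                                     
                                                     
                                                     
                                                     
                                                     
                                                     
                                                     
                                                     
                                                     
                                                     
                                                     
                                                     
                                                     
                                                     
                                                     
                                                     
                                                     
                                                     
                                                     
                                                     
                                                     


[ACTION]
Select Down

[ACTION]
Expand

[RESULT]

  [-] workspace/                                     
  > [-] templates/                                   
      [+] models/                                    
      auth.html                                      
      worker.go                                      
      router.json                                    
      helpers.js                                     
    LICENSE                                          
                                                     
                                                     
                                                     
                                                     
                                                     
                                                     
                                                     
                                                     
                                                     
                                                     
                                                     
                                                     
                                                     
                                                     
                                                     
                                                     


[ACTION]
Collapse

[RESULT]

  [-] workspace/                                     
  > [+] templates/                                   
    LICENSE                                          
                                                     
                                                     
                                                     
                                                     
                                                     
                                                     
                                                     
                                                     
                                                     
                                                     
                                                     
                                                     
                                                     
                                                     
                                                     
                                                     
                                                     
                                                     
                                                     
                                                     
                                                     


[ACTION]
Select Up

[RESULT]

> [-] workspace/                                     
    [+] templates/                                   
    LICENSE                                          
                                                     
                                                     
                                                     
                                                     
                                                     
                                                     
                                                     
                                                     
                                                     
                                                     
                                                     
                                                     
                                                     
                                                     
                                                     
                                                     
                                                     
                                                     
                                                     
                                                     
                                                     


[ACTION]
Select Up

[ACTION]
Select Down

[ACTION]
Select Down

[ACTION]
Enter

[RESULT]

  [-] workspace/                                     
    [+] templates/                                   
  > LICENSE                                          
                                                     
                                                     
                                                     
                                                     
                                                     
                                                     
                                                     
                                                     
                                                     
                                                     
                                                     
                                                     
                                                     
                                                     
                                                     
                                                     
                                                     
                                                     
                                                     
                                                     
                                                     


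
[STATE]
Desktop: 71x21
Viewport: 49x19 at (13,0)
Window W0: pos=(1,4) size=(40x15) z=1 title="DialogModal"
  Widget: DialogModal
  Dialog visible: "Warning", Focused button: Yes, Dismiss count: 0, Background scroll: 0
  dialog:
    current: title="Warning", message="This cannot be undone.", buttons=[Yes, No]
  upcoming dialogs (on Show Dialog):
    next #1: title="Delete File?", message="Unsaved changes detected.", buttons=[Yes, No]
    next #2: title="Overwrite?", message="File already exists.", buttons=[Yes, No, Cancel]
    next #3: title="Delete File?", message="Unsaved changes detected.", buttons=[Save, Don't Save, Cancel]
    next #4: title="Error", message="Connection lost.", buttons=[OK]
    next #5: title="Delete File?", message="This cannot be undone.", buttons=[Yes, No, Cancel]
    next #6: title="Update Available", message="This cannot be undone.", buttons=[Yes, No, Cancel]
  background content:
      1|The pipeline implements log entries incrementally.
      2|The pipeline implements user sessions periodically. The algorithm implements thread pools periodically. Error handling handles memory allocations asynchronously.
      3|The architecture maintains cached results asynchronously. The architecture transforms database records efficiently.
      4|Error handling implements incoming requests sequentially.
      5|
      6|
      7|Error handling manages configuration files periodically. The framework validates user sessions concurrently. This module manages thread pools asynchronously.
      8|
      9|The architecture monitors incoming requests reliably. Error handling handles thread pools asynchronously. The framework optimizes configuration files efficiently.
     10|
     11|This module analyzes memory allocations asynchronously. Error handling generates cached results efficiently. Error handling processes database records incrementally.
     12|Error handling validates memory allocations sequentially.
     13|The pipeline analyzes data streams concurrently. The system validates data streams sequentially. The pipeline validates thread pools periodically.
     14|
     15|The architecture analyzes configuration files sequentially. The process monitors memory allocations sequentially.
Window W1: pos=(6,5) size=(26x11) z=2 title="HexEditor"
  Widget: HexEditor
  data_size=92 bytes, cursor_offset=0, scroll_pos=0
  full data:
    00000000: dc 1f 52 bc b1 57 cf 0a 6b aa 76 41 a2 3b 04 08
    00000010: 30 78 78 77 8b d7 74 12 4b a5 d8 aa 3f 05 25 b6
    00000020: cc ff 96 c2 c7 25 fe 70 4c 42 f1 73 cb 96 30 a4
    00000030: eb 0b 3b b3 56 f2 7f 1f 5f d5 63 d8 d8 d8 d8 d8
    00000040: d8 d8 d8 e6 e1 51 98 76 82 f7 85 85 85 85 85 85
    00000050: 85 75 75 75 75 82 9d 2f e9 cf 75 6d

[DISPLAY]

                                                 
                                                 
                                                 
                                                 
━━━━━━━━━━━━━━━━━━━━━━━━━━━┓                     
━━━━━━━━━━━━━━━━━━┓        ┃                     
itor              ┃────────┨                     
──────────────────┨tries in┃                     
00  DC 1f 52 bc b1┃essions ┃                     
10  30 78 78 77 8b┃hed resu┃                     
20  cc ff 96 c2 c7┃─┐ng req┃                     
30  eb 0b 3b b3 56┃ │      ┃                     
40  d8 d8 d8 e6 e1┃ │      ┃                     
50  85 75 75 75 75┃ │tion f┃                     
                  ┃─┘      ┃                     
━━━━━━━━━━━━━━━━━━┛ming req┃                     
                           ┃                     
 analyzes memory allocation┃                     
━━━━━━━━━━━━━━━━━━━━━━━━━━━┛                     


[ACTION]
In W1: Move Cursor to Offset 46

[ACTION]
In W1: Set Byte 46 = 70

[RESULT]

                                                 
                                                 
                                                 
                                                 
━━━━━━━━━━━━━━━━━━━━━━━━━━━┓                     
━━━━━━━━━━━━━━━━━━┓        ┃                     
itor              ┃────────┨                     
──────────────────┨tries in┃                     
00  dc 1f 52 bc b1┃essions ┃                     
10  30 78 78 77 8b┃hed resu┃                     
20  cc ff 96 c2 c7┃─┐ng req┃                     
30  eb 0b 3b b3 56┃ │      ┃                     
40  d8 d8 d8 e6 e1┃ │      ┃                     
50  85 75 75 75 75┃ │tion f┃                     
                  ┃─┘      ┃                     
━━━━━━━━━━━━━━━━━━┛ming req┃                     
                           ┃                     
 analyzes memory allocation┃                     
━━━━━━━━━━━━━━━━━━━━━━━━━━━┛                     


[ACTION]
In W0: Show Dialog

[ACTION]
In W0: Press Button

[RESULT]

                                                 
                                                 
                                                 
                                                 
━━━━━━━━━━━━━━━━━━━━━━━━━━━┓                     
━━━━━━━━━━━━━━━━━━┓        ┃                     
itor              ┃────────┨                     
──────────────────┨tries in┃                     
00  dc 1f 52 bc b1┃essions ┃                     
10  30 78 78 77 8b┃hed resu┃                     
20  cc ff 96 c2 c7┃ming req┃                     
30  eb 0b 3b b3 56┃        ┃                     
40  d8 d8 d8 e6 e1┃        ┃                     
50  85 75 75 75 75┃ration f┃                     
                  ┃        ┃                     
━━━━━━━━━━━━━━━━━━┛ming req┃                     
                           ┃                     
 analyzes memory allocation┃                     
━━━━━━━━━━━━━━━━━━━━━━━━━━━┛                     


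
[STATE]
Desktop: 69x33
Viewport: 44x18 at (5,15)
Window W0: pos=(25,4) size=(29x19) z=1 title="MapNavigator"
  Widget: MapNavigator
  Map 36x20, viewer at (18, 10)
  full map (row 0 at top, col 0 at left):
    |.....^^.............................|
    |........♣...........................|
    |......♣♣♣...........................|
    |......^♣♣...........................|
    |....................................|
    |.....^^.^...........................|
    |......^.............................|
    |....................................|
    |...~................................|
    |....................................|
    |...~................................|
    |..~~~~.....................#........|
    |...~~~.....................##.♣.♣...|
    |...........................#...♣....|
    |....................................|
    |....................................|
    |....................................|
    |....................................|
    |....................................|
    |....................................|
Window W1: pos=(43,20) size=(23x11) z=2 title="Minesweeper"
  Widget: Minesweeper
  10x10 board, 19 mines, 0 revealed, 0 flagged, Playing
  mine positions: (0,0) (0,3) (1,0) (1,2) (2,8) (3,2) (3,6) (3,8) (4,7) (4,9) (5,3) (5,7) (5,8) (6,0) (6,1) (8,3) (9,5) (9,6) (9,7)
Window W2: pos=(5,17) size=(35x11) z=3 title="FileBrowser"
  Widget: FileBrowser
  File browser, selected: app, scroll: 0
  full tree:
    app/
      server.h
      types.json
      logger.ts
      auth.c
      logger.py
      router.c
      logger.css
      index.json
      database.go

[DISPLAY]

                    ┃~.....................#
                    ┃~.....................#
┏━━━━━━━━━━━━━━━━━━━━━━━━━━━━━━━━━┓........#
┃ FileBrowser                     ┃.........
┠─────────────────────────────────┨.........
┃> [-] app/                       ┃...┏━━━━━
┃    server.h                     ┃...┃ Mine
┃    types.json                   ┃━━━┠─────
┃    logger.ts                    ┃   ┃■■■■■
┃    auth.c                       ┃   ┃■■■■■
┃    logger.py                    ┃   ┃■■■■■
┃    router.c                     ┃   ┃■■■■■
┗━━━━━━━━━━━━━━━━━━━━━━━━━━━━━━━━━┛   ┃■■■■■
                                      ┃■■■■■
                                      ┃■■■■■
                                      ┗━━━━━
                                            
                                            


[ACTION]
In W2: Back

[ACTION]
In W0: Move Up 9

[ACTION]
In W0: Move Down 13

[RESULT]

                    ┃.......................
                    ┃.......................
┏━━━━━━━━━━━━━━━━━━━━━━━━━━━━━━━━━┓.........
┃ FileBrowser                     ┃.........
┠─────────────────────────────────┨.........
┃> [-] app/                       ┃   ┏━━━━━
┃    server.h                     ┃   ┃ Mine
┃    types.json                   ┃━━━┠─────
┃    logger.ts                    ┃   ┃■■■■■
┃    auth.c                       ┃   ┃■■■■■
┃    logger.py                    ┃   ┃■■■■■
┃    router.c                     ┃   ┃■■■■■
┗━━━━━━━━━━━━━━━━━━━━━━━━━━━━━━━━━┛   ┃■■■■■
                                      ┃■■■■■
                                      ┃■■■■■
                                      ┗━━━━━
                                            
                                            


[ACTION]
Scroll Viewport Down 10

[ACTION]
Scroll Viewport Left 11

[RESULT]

                         ┃..................
                         ┃..................
     ┏━━━━━━━━━━━━━━━━━━━━━━━━━━━━━━━━━┓....
     ┃ FileBrowser                     ┃....
     ┠─────────────────────────────────┨....
     ┃> [-] app/                       ┃   ┏
     ┃    server.h                     ┃   ┃
     ┃    types.json                   ┃━━━┠
     ┃    logger.ts                    ┃   ┃
     ┃    auth.c                       ┃   ┃
     ┃    logger.py                    ┃   ┃
     ┃    router.c                     ┃   ┃
     ┗━━━━━━━━━━━━━━━━━━━━━━━━━━━━━━━━━┛   ┃
                                           ┃
                                           ┃
                                           ┗
                                            
                                            


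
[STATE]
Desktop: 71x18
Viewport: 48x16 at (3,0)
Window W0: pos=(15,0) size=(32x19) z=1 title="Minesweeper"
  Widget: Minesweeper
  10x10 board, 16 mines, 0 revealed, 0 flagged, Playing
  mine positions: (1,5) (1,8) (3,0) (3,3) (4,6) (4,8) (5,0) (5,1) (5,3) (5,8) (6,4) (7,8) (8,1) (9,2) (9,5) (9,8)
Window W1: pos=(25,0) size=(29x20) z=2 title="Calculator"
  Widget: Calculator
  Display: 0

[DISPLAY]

            ┏━━━━━━━━━┏━━━━━━━━━━━━━━━━━━━━━━━━━
            ┃ Mineswee┃ Calculator              
            ┠─────────┠─────────────────────────
            ┃■■■■■■■■■┃                         
            ┃■■■■■■■■■┃┌───┬───┬───┬───┐        
            ┃■■■■■■■■■┃│ 7 │ 8 │ 9 │ ÷ │        
            ┃■■■■■■■■■┃├───┼───┼───┼───┤        
            ┃■■■■■■■■■┃│ 4 │ 5 │ 6 │ × │        
            ┃■■■■■■■■■┃├───┼───┼───┼───┤        
            ┃■■■■■■■■■┃│ 1 │ 2 │ 3 │ - │        
            ┃■■■■■■■■■┃├───┼───┼───┼───┤        
            ┃■■■■■■■■■┃│ 0 │ . │ = │ + │        
            ┃■■■■■■■■■┃├───┼───┼───┼───┤        
            ┃         ┃│ C │ MC│ MR│ M+│        
            ┃         ┃└───┴───┴───┴───┘        
            ┃         ┃                         


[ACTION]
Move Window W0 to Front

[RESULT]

            ┏━━━━━━━━━━━━━━━━━━━━━━━━━━━━━━┓━━━━
            ┃ Minesweeper                  ┃    
            ┠──────────────────────────────┨────
            ┃■■■■■■■■■■                    ┃    
            ┃■■■■■■■■■■                    ┃    
            ┃■■■■■■■■■■                    ┃    
            ┃■■■■■■■■■■                    ┃    
            ┃■■■■■■■■■■                    ┃    
            ┃■■■■■■■■■■                    ┃    
            ┃■■■■■■■■■■                    ┃    
            ┃■■■■■■■■■■                    ┃    
            ┃■■■■■■■■■■                    ┃    
            ┃■■■■■■■■■■                    ┃    
            ┃                              ┃    
            ┃                              ┃    
            ┃                              ┃    


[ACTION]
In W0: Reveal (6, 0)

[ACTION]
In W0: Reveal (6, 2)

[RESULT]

            ┏━━━━━━━━━━━━━━━━━━━━━━━━━━━━━━┓━━━━
            ┃ Minesweeper                  ┃    
            ┠──────────────────────────────┨────
            ┃■■■■■■■■■■                    ┃    
            ┃■■■■■■■■■■                    ┃    
            ┃■■■■■■■■■■                    ┃    
            ┃■■■■■■■■■■                    ┃    
            ┃■■■■■■■■■■                    ┃    
            ┃■■■■■■■■■■                    ┃    
            ┃2■2■■■■■■■                    ┃    
            ┃■■■■■■■■■■                    ┃    
            ┃■■■■■■■■■■                    ┃    
            ┃■■■■■■■■■■                    ┃    
            ┃                              ┃    
            ┃                              ┃    
            ┃                              ┃    


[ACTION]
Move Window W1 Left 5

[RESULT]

            ┏━━━━━━━━━━━━━━━━━━━━━━━━━━━━━━┓━┓  
            ┃ Minesweeper                  ┃ ┃  
            ┠──────────────────────────────┨─┨  
            ┃■■■■■■■■■■                    ┃0┃  
            ┃■■■■■■■■■■                    ┃ ┃  
            ┃■■■■■■■■■■                    ┃ ┃  
            ┃■■■■■■■■■■                    ┃ ┃  
            ┃■■■■■■■■■■                    ┃ ┃  
            ┃■■■■■■■■■■                    ┃ ┃  
            ┃2■2■■■■■■■                    ┃ ┃  
            ┃■■■■■■■■■■                    ┃ ┃  
            ┃■■■■■■■■■■                    ┃ ┃  
            ┃■■■■■■■■■■                    ┃ ┃  
            ┃                              ┃ ┃  
            ┃                              ┃ ┃  
            ┃                              ┃ ┃  


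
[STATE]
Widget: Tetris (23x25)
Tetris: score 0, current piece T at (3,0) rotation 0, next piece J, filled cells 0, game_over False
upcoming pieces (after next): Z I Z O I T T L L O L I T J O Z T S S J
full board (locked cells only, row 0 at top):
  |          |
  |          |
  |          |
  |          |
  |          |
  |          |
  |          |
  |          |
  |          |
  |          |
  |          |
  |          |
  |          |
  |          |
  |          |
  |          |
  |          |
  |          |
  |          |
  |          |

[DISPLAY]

    ▒     │Next:       
   ▒▒▒    │█           
          │███         
          │            
          │            
          │            
          │Score:      
          │0           
          │            
          │            
          │            
          │            
          │            
          │            
          │            
          │            
          │            
          │            
          │            
          │            
          │            
          │            
          │            
          │            
          │            


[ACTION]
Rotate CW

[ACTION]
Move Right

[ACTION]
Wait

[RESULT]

          │Next:       
    ▒     │█           
    ▒▒    │███         
    ▒     │            
          │            
          │            
          │Score:      
          │0           
          │            
          │            
          │            
          │            
          │            
          │            
          │            
          │            
          │            
          │            
          │            
          │            
          │            
          │            
          │            
          │            
          │            


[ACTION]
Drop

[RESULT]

          │Next:       
          │█           
    ▒     │███         
    ▒▒    │            
    ▒     │            
          │            
          │Score:      
          │0           
          │            
          │            
          │            
          │            
          │            
          │            
          │            
          │            
          │            
          │            
          │            
          │            
          │            
          │            
          │            
          │            
          │            


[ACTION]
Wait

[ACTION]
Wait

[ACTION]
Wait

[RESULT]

          │Next:       
          │█           
          │███         
          │            
          │            
    ▒     │            
    ▒▒    │Score:      
    ▒     │0           
          │            
          │            
          │            
          │            
          │            
          │            
          │            
          │            
          │            
          │            
          │            
          │            
          │            
          │            
          │            
          │            
          │            
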